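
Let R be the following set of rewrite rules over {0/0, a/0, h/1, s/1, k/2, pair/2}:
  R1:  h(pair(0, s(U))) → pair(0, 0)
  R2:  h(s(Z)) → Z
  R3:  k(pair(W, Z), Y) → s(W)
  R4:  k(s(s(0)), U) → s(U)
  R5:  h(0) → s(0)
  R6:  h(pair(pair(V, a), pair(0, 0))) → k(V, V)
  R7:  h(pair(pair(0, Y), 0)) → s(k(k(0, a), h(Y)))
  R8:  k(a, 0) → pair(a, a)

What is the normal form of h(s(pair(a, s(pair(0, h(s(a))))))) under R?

1. h(s(pair(a, s(pair(0, h(s(a)))))))  →  pair(a, s(pair(0, h(s(a)))))   [R2 at ε]
2. pair(a, s(pair(0, h(s(a)))))  →  pair(a, s(pair(0, a)))   [R2 at 2.1.2]

pair(a, s(pair(0, a)))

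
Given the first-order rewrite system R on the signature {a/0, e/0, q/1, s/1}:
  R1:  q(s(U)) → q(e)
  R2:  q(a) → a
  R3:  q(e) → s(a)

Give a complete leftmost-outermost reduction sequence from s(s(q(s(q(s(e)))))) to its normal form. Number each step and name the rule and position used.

s(s(s(a)))

1. s(s(q(s(q(s(e))))))  →  s(s(q(e)))   [R1 at 1.1]
2. s(s(q(e)))  →  s(s(s(a)))   [R3 at 1.1]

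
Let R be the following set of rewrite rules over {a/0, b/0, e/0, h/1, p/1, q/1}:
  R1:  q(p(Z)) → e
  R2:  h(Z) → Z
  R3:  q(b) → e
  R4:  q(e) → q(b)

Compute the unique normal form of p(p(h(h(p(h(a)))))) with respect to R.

1. p(p(h(h(p(h(a))))))  →  p(p(h(p(h(a)))))   [R2 at 1.1]
2. p(p(h(p(h(a)))))  →  p(p(p(h(a))))   [R2 at 1.1]
3. p(p(p(h(a))))  →  p(p(p(a)))   [R2 at 1.1.1]

p(p(p(a)))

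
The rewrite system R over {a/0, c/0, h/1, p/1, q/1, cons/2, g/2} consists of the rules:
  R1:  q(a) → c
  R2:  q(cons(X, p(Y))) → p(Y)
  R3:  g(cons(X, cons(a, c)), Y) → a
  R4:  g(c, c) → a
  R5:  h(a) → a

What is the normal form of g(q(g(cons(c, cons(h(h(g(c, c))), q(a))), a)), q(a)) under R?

1. g(q(g(cons(c, cons(h(h(g(c, c))), q(a))), a)), q(a))  →  g(q(g(cons(c, cons(h(h(a)), q(a))), a)), q(a))   [R4 at 1.1.1.2.1.1.1]
2. g(q(g(cons(c, cons(h(h(a)), q(a))), a)), q(a))  →  g(q(g(cons(c, cons(h(a), q(a))), a)), q(a))   [R5 at 1.1.1.2.1.1]
3. g(q(g(cons(c, cons(h(a), q(a))), a)), q(a))  →  g(q(g(cons(c, cons(a, q(a))), a)), q(a))   [R5 at 1.1.1.2.1]
4. g(q(g(cons(c, cons(a, q(a))), a)), q(a))  →  g(q(g(cons(c, cons(a, c)), a)), q(a))   [R1 at 1.1.1.2.2]
5. g(q(g(cons(c, cons(a, c)), a)), q(a))  →  g(q(a), q(a))   [R3 at 1.1]
6. g(q(a), q(a))  →  g(c, q(a))   [R1 at 1]
7. g(c, q(a))  →  g(c, c)   [R1 at 2]
8. g(c, c)  →  a   [R4 at ε]

a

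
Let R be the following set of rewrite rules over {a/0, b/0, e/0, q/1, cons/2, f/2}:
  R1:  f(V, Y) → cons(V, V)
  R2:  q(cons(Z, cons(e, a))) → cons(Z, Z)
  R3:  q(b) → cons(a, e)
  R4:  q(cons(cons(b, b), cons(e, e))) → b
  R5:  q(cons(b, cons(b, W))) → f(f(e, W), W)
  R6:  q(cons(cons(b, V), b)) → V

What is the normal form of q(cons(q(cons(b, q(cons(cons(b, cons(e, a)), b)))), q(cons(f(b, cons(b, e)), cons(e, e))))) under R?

b

1. q(cons(q(cons(b, q(cons(cons(b, cons(e, a)), b)))), q(cons(f(b, cons(b, e)), cons(e, e)))))  →  q(cons(q(cons(b, cons(e, a))), q(cons(f(b, cons(b, e)), cons(e, e)))))   [R6 at 1.1.1.2]
2. q(cons(q(cons(b, cons(e, a))), q(cons(f(b, cons(b, e)), cons(e, e)))))  →  q(cons(cons(b, b), q(cons(f(b, cons(b, e)), cons(e, e)))))   [R2 at 1.1]
3. q(cons(cons(b, b), q(cons(f(b, cons(b, e)), cons(e, e)))))  →  q(cons(cons(b, b), q(cons(cons(b, b), cons(e, e)))))   [R1 at 1.2.1.1]
4. q(cons(cons(b, b), q(cons(cons(b, b), cons(e, e)))))  →  q(cons(cons(b, b), b))   [R4 at 1.2]
5. q(cons(cons(b, b), b))  →  b   [R6 at ε]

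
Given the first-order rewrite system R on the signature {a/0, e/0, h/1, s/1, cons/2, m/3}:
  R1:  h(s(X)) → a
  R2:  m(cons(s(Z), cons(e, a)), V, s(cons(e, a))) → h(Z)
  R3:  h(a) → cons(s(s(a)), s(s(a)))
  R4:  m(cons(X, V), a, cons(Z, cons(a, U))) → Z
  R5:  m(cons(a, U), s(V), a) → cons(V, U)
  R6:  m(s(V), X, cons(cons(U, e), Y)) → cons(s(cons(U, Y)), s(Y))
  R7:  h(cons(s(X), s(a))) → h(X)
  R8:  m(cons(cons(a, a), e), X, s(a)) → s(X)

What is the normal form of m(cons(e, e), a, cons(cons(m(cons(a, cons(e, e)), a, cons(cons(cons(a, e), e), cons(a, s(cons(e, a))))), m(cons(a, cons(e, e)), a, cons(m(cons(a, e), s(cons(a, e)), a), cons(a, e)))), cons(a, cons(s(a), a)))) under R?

cons(cons(cons(a, e), e), cons(cons(a, e), e))

1. m(cons(e, e), a, cons(cons(m(cons(a, cons(e, e)), a, cons(cons(cons(a, e), e), cons(a, s(cons(e, a))))), m(cons(a, cons(e, e)), a, cons(m(cons(a, e), s(cons(a, e)), a), cons(a, e)))), cons(a, cons(s(a), a))))  →  cons(m(cons(a, cons(e, e)), a, cons(cons(cons(a, e), e), cons(a, s(cons(e, a))))), m(cons(a, cons(e, e)), a, cons(m(cons(a, e), s(cons(a, e)), a), cons(a, e))))   [R4 at ε]
2. cons(m(cons(a, cons(e, e)), a, cons(cons(cons(a, e), e), cons(a, s(cons(e, a))))), m(cons(a, cons(e, e)), a, cons(m(cons(a, e), s(cons(a, e)), a), cons(a, e))))  →  cons(cons(cons(a, e), e), m(cons(a, cons(e, e)), a, cons(m(cons(a, e), s(cons(a, e)), a), cons(a, e))))   [R4 at 1]
3. cons(cons(cons(a, e), e), m(cons(a, cons(e, e)), a, cons(m(cons(a, e), s(cons(a, e)), a), cons(a, e))))  →  cons(cons(cons(a, e), e), m(cons(a, e), s(cons(a, e)), a))   [R4 at 2]
4. cons(cons(cons(a, e), e), m(cons(a, e), s(cons(a, e)), a))  →  cons(cons(cons(a, e), e), cons(cons(a, e), e))   [R5 at 2]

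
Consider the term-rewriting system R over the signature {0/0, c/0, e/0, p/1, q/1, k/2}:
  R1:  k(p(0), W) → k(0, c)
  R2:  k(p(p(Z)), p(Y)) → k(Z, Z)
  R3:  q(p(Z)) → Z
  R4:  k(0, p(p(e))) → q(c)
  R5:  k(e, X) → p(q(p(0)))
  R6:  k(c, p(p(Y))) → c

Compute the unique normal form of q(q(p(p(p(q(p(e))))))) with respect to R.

1. q(q(p(p(p(q(p(e)))))))  →  q(p(p(q(p(e)))))   [R3 at 1]
2. q(p(p(q(p(e)))))  →  p(q(p(e)))   [R3 at ε]
3. p(q(p(e)))  →  p(e)   [R3 at 1]

p(e)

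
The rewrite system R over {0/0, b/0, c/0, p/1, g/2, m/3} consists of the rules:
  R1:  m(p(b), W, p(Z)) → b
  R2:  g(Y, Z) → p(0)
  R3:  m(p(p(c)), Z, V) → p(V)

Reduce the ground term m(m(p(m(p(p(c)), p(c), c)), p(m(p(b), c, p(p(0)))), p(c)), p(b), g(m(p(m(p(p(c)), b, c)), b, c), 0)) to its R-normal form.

p(p(0))

1. m(m(p(m(p(p(c)), p(c), c)), p(m(p(b), c, p(p(0)))), p(c)), p(b), g(m(p(m(p(p(c)), b, c)), b, c), 0))  →  m(m(p(p(c)), p(m(p(b), c, p(p(0)))), p(c)), p(b), g(m(p(m(p(p(c)), b, c)), b, c), 0))   [R3 at 1.1.1]
2. m(m(p(p(c)), p(m(p(b), c, p(p(0)))), p(c)), p(b), g(m(p(m(p(p(c)), b, c)), b, c), 0))  →  m(p(p(c)), p(b), g(m(p(m(p(p(c)), b, c)), b, c), 0))   [R3 at 1]
3. m(p(p(c)), p(b), g(m(p(m(p(p(c)), b, c)), b, c), 0))  →  p(g(m(p(m(p(p(c)), b, c)), b, c), 0))   [R3 at ε]
4. p(g(m(p(m(p(p(c)), b, c)), b, c), 0))  →  p(p(0))   [R2 at 1]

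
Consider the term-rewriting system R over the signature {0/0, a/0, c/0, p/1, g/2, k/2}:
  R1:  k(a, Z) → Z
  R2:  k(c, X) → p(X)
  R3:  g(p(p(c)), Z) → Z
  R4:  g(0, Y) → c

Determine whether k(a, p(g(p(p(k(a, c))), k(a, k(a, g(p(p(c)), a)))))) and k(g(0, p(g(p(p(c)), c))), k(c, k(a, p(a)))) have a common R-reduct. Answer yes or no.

Reduce t₁ = k(a, p(g(p(p(k(a, c))), k(a, k(a, g(p(p(c)), a)))))):
1. k(a, p(g(p(p(k(a, c))), k(a, k(a, g(p(p(c)), a))))))  →  p(g(p(p(k(a, c))), k(a, k(a, g(p(p(c)), a)))))   [R1 at ε]
2. p(g(p(p(k(a, c))), k(a, k(a, g(p(p(c)), a)))))  →  p(g(p(p(c)), k(a, k(a, g(p(p(c)), a)))))   [R1 at 1.1.1.1]
3. p(g(p(p(c)), k(a, k(a, g(p(p(c)), a)))))  →  p(k(a, k(a, g(p(p(c)), a))))   [R3 at 1]
4. p(k(a, k(a, g(p(p(c)), a))))  →  p(k(a, g(p(p(c)), a)))   [R1 at 1]
5. p(k(a, g(p(p(c)), a)))  →  p(g(p(p(c)), a))   [R1 at 1]
6. p(g(p(p(c)), a))  →  p(a)   [R3 at 1]

Reduce t₂ = k(g(0, p(g(p(p(c)), c))), k(c, k(a, p(a)))):
1. k(g(0, p(g(p(p(c)), c))), k(c, k(a, p(a))))  →  k(c, k(c, k(a, p(a))))   [R4 at 1]
2. k(c, k(c, k(a, p(a))))  →  p(k(c, k(a, p(a))))   [R2 at ε]
3. p(k(c, k(a, p(a))))  →  p(p(k(a, p(a))))   [R2 at 1]
4. p(p(k(a, p(a))))  →  p(p(p(a)))   [R1 at 1.1]

no — NF(t₁) = p(a), NF(t₂) = p(p(p(a)))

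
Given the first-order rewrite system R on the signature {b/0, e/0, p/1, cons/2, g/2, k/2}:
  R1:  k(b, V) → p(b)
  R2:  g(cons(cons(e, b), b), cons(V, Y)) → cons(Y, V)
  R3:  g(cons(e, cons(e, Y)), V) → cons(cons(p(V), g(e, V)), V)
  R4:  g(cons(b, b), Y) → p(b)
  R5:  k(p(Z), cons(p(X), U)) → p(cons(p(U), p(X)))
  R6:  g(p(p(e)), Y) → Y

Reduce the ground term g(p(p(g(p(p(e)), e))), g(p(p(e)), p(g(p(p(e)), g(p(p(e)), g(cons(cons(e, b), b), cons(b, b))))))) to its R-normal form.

1. g(p(p(g(p(p(e)), e))), g(p(p(e)), p(g(p(p(e)), g(p(p(e)), g(cons(cons(e, b), b), cons(b, b)))))))  →  g(p(p(e)), g(p(p(e)), p(g(p(p(e)), g(p(p(e)), g(cons(cons(e, b), b), cons(b, b)))))))   [R6 at 1.1.1]
2. g(p(p(e)), g(p(p(e)), p(g(p(p(e)), g(p(p(e)), g(cons(cons(e, b), b), cons(b, b)))))))  →  g(p(p(e)), p(g(p(p(e)), g(p(p(e)), g(cons(cons(e, b), b), cons(b, b))))))   [R6 at ε]
3. g(p(p(e)), p(g(p(p(e)), g(p(p(e)), g(cons(cons(e, b), b), cons(b, b))))))  →  p(g(p(p(e)), g(p(p(e)), g(cons(cons(e, b), b), cons(b, b)))))   [R6 at ε]
4. p(g(p(p(e)), g(p(p(e)), g(cons(cons(e, b), b), cons(b, b)))))  →  p(g(p(p(e)), g(cons(cons(e, b), b), cons(b, b))))   [R6 at 1]
5. p(g(p(p(e)), g(cons(cons(e, b), b), cons(b, b))))  →  p(g(cons(cons(e, b), b), cons(b, b)))   [R6 at 1]
6. p(g(cons(cons(e, b), b), cons(b, b)))  →  p(cons(b, b))   [R2 at 1]

p(cons(b, b))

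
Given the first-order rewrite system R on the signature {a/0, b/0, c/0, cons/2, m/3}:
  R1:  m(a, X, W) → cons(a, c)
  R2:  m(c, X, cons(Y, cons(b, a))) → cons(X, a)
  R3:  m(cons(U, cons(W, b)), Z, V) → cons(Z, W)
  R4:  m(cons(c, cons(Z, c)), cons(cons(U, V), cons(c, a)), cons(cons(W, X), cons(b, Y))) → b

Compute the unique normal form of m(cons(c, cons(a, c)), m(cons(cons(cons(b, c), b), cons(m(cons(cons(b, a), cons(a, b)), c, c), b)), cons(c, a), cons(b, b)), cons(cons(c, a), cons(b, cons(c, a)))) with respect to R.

b

1. m(cons(c, cons(a, c)), m(cons(cons(cons(b, c), b), cons(m(cons(cons(b, a), cons(a, b)), c, c), b)), cons(c, a), cons(b, b)), cons(cons(c, a), cons(b, cons(c, a))))  →  m(cons(c, cons(a, c)), cons(cons(c, a), m(cons(cons(b, a), cons(a, b)), c, c)), cons(cons(c, a), cons(b, cons(c, a))))   [R3 at 2]
2. m(cons(c, cons(a, c)), cons(cons(c, a), m(cons(cons(b, a), cons(a, b)), c, c)), cons(cons(c, a), cons(b, cons(c, a))))  →  m(cons(c, cons(a, c)), cons(cons(c, a), cons(c, a)), cons(cons(c, a), cons(b, cons(c, a))))   [R3 at 2.2]
3. m(cons(c, cons(a, c)), cons(cons(c, a), cons(c, a)), cons(cons(c, a), cons(b, cons(c, a))))  →  b   [R4 at ε]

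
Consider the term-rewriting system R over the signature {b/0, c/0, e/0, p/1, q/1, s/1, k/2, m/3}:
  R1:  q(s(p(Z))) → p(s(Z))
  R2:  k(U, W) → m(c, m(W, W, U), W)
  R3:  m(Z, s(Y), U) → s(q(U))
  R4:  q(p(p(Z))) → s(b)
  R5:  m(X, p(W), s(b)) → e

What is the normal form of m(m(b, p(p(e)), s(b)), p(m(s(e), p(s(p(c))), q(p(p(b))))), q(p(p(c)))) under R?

e

1. m(m(b, p(p(e)), s(b)), p(m(s(e), p(s(p(c))), q(p(p(b))))), q(p(p(c))))  →  m(e, p(m(s(e), p(s(p(c))), q(p(p(b))))), q(p(p(c))))   [R5 at 1]
2. m(e, p(m(s(e), p(s(p(c))), q(p(p(b))))), q(p(p(c))))  →  m(e, p(m(s(e), p(s(p(c))), s(b))), q(p(p(c))))   [R4 at 2.1.3]
3. m(e, p(m(s(e), p(s(p(c))), s(b))), q(p(p(c))))  →  m(e, p(e), q(p(p(c))))   [R5 at 2.1]
4. m(e, p(e), q(p(p(c))))  →  m(e, p(e), s(b))   [R4 at 3]
5. m(e, p(e), s(b))  →  e   [R5 at ε]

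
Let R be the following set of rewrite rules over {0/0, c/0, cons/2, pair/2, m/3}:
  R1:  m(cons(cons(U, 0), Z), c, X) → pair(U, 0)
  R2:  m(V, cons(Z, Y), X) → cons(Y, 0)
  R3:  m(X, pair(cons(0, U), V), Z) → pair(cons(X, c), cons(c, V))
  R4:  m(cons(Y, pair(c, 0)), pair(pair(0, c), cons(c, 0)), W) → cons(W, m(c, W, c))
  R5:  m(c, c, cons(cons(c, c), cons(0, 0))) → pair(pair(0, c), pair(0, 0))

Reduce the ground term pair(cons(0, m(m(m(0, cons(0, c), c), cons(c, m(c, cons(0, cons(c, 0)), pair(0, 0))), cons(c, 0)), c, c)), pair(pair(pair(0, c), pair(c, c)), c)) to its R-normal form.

1. pair(cons(0, m(m(m(0, cons(0, c), c), cons(c, m(c, cons(0, cons(c, 0)), pair(0, 0))), cons(c, 0)), c, c)), pair(pair(pair(0, c), pair(c, c)), c))  →  pair(cons(0, m(cons(m(c, cons(0, cons(c, 0)), pair(0, 0)), 0), c, c)), pair(pair(pair(0, c), pair(c, c)), c))   [R2 at 1.2.1]
2. pair(cons(0, m(cons(m(c, cons(0, cons(c, 0)), pair(0, 0)), 0), c, c)), pair(pair(pair(0, c), pair(c, c)), c))  →  pair(cons(0, m(cons(cons(cons(c, 0), 0), 0), c, c)), pair(pair(pair(0, c), pair(c, c)), c))   [R2 at 1.2.1.1]
3. pair(cons(0, m(cons(cons(cons(c, 0), 0), 0), c, c)), pair(pair(pair(0, c), pair(c, c)), c))  →  pair(cons(0, pair(cons(c, 0), 0)), pair(pair(pair(0, c), pair(c, c)), c))   [R1 at 1.2]

pair(cons(0, pair(cons(c, 0), 0)), pair(pair(pair(0, c), pair(c, c)), c))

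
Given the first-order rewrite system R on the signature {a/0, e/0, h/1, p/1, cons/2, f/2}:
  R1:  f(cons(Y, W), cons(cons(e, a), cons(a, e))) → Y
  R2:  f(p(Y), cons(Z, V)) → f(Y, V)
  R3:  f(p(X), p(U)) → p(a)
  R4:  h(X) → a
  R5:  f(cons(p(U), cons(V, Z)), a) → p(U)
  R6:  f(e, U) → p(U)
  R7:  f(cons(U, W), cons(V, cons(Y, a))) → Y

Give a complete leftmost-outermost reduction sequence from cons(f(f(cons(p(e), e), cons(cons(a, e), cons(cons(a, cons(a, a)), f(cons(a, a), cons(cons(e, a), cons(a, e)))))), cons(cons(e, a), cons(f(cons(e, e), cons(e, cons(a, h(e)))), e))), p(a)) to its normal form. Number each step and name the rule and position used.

cons(a, p(a))

1. cons(f(f(cons(p(e), e), cons(cons(a, e), cons(cons(a, cons(a, a)), f(cons(a, a), cons(cons(e, a), cons(a, e)))))), cons(cons(e, a), cons(f(cons(e, e), cons(e, cons(a, h(e)))), e))), p(a))  →  cons(f(f(cons(p(e), e), cons(cons(a, e), cons(cons(a, cons(a, a)), a))), cons(cons(e, a), cons(f(cons(e, e), cons(e, cons(a, h(e)))), e))), p(a))   [R1 at 1.1.2.2.2]
2. cons(f(f(cons(p(e), e), cons(cons(a, e), cons(cons(a, cons(a, a)), a))), cons(cons(e, a), cons(f(cons(e, e), cons(e, cons(a, h(e)))), e))), p(a))  →  cons(f(cons(a, cons(a, a)), cons(cons(e, a), cons(f(cons(e, e), cons(e, cons(a, h(e)))), e))), p(a))   [R7 at 1.1]
3. cons(f(cons(a, cons(a, a)), cons(cons(e, a), cons(f(cons(e, e), cons(e, cons(a, h(e)))), e))), p(a))  →  cons(f(cons(a, cons(a, a)), cons(cons(e, a), cons(f(cons(e, e), cons(e, cons(a, a))), e))), p(a))   [R4 at 1.2.2.1.2.2.2]
4. cons(f(cons(a, cons(a, a)), cons(cons(e, a), cons(f(cons(e, e), cons(e, cons(a, a))), e))), p(a))  →  cons(f(cons(a, cons(a, a)), cons(cons(e, a), cons(a, e))), p(a))   [R7 at 1.2.2.1]
5. cons(f(cons(a, cons(a, a)), cons(cons(e, a), cons(a, e))), p(a))  →  cons(a, p(a))   [R1 at 1]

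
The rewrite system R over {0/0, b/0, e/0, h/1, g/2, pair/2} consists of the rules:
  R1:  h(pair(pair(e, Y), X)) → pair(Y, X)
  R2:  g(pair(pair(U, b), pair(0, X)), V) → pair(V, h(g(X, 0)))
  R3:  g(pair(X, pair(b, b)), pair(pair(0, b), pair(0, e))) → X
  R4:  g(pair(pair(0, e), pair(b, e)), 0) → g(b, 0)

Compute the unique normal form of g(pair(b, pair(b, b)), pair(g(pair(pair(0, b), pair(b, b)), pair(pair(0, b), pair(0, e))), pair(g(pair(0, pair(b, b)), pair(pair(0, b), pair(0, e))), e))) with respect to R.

1. g(pair(b, pair(b, b)), pair(g(pair(pair(0, b), pair(b, b)), pair(pair(0, b), pair(0, e))), pair(g(pair(0, pair(b, b)), pair(pair(0, b), pair(0, e))), e)))  →  g(pair(b, pair(b, b)), pair(pair(0, b), pair(g(pair(0, pair(b, b)), pair(pair(0, b), pair(0, e))), e)))   [R3 at 2.1]
2. g(pair(b, pair(b, b)), pair(pair(0, b), pair(g(pair(0, pair(b, b)), pair(pair(0, b), pair(0, e))), e)))  →  g(pair(b, pair(b, b)), pair(pair(0, b), pair(0, e)))   [R3 at 2.2.1]
3. g(pair(b, pair(b, b)), pair(pair(0, b), pair(0, e)))  →  b   [R3 at ε]

b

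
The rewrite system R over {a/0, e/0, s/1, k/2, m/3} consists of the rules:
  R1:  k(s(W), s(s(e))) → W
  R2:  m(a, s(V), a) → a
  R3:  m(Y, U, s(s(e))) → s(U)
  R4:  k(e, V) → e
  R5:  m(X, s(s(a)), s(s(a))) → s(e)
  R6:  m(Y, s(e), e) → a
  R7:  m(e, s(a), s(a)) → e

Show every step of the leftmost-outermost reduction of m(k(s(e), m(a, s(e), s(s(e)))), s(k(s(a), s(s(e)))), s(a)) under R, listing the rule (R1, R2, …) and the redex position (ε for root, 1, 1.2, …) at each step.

1. m(k(s(e), m(a, s(e), s(s(e)))), s(k(s(a), s(s(e)))), s(a))  →  m(k(s(e), s(s(e))), s(k(s(a), s(s(e)))), s(a))   [R3 at 1.2]
2. m(k(s(e), s(s(e))), s(k(s(a), s(s(e)))), s(a))  →  m(e, s(k(s(a), s(s(e)))), s(a))   [R1 at 1]
3. m(e, s(k(s(a), s(s(e)))), s(a))  →  m(e, s(a), s(a))   [R1 at 2.1]
4. m(e, s(a), s(a))  →  e   [R7 at ε]

e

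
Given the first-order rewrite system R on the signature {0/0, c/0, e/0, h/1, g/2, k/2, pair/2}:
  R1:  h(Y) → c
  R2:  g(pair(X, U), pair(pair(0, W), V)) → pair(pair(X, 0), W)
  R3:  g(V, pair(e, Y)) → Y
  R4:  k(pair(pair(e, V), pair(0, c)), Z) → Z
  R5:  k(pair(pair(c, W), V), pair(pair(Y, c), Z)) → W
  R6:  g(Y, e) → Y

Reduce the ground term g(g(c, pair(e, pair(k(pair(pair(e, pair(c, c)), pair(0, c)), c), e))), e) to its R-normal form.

pair(c, e)

1. g(g(c, pair(e, pair(k(pair(pair(e, pair(c, c)), pair(0, c)), c), e))), e)  →  g(c, pair(e, pair(k(pair(pair(e, pair(c, c)), pair(0, c)), c), e)))   [R6 at ε]
2. g(c, pair(e, pair(k(pair(pair(e, pair(c, c)), pair(0, c)), c), e)))  →  pair(k(pair(pair(e, pair(c, c)), pair(0, c)), c), e)   [R3 at ε]
3. pair(k(pair(pair(e, pair(c, c)), pair(0, c)), c), e)  →  pair(c, e)   [R4 at 1]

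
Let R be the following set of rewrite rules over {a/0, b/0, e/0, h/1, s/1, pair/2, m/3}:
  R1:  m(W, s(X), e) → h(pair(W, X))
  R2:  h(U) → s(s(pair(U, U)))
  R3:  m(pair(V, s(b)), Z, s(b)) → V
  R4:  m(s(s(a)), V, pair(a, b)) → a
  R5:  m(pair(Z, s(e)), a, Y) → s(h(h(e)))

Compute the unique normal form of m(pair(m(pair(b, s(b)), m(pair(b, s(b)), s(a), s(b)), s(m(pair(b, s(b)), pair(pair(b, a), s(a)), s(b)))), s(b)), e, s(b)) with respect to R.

1. m(pair(m(pair(b, s(b)), m(pair(b, s(b)), s(a), s(b)), s(m(pair(b, s(b)), pair(pair(b, a), s(a)), s(b)))), s(b)), e, s(b))  →  m(pair(b, s(b)), m(pair(b, s(b)), s(a), s(b)), s(m(pair(b, s(b)), pair(pair(b, a), s(a)), s(b))))   [R3 at ε]
2. m(pair(b, s(b)), m(pair(b, s(b)), s(a), s(b)), s(m(pair(b, s(b)), pair(pair(b, a), s(a)), s(b))))  →  m(pair(b, s(b)), b, s(m(pair(b, s(b)), pair(pair(b, a), s(a)), s(b))))   [R3 at 2]
3. m(pair(b, s(b)), b, s(m(pair(b, s(b)), pair(pair(b, a), s(a)), s(b))))  →  m(pair(b, s(b)), b, s(b))   [R3 at 3.1]
4. m(pair(b, s(b)), b, s(b))  →  b   [R3 at ε]

b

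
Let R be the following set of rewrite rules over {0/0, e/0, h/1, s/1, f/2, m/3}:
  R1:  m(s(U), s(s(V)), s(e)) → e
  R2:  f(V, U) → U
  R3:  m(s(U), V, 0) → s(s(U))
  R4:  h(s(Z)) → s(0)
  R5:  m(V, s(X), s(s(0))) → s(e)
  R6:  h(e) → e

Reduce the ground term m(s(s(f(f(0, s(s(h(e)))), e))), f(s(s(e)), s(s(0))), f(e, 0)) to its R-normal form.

s(s(s(e)))

1. m(s(s(f(f(0, s(s(h(e)))), e))), f(s(s(e)), s(s(0))), f(e, 0))  →  m(s(s(e)), f(s(s(e)), s(s(0))), f(e, 0))   [R2 at 1.1.1]
2. m(s(s(e)), f(s(s(e)), s(s(0))), f(e, 0))  →  m(s(s(e)), s(s(0)), f(e, 0))   [R2 at 2]
3. m(s(s(e)), s(s(0)), f(e, 0))  →  m(s(s(e)), s(s(0)), 0)   [R2 at 3]
4. m(s(s(e)), s(s(0)), 0)  →  s(s(s(e)))   [R3 at ε]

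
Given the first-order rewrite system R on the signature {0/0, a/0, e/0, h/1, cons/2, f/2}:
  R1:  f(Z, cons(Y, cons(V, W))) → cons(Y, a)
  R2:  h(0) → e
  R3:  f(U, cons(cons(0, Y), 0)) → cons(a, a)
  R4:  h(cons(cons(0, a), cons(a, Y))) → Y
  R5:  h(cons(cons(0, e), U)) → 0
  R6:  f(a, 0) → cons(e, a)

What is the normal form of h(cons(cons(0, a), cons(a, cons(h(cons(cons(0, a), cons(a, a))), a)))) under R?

cons(a, a)

1. h(cons(cons(0, a), cons(a, cons(h(cons(cons(0, a), cons(a, a))), a))))  →  cons(h(cons(cons(0, a), cons(a, a))), a)   [R4 at ε]
2. cons(h(cons(cons(0, a), cons(a, a))), a)  →  cons(a, a)   [R4 at 1]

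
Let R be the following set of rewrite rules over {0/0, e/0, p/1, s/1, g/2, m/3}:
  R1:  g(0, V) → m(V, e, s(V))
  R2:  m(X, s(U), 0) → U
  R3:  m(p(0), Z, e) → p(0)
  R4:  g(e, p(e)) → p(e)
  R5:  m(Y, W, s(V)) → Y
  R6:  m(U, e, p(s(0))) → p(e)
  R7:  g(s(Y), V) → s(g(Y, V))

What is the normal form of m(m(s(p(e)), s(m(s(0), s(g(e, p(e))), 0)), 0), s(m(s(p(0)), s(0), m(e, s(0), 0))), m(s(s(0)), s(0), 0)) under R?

1. m(m(s(p(e)), s(m(s(0), s(g(e, p(e))), 0)), 0), s(m(s(p(0)), s(0), m(e, s(0), 0))), m(s(s(0)), s(0), 0))  →  m(m(s(0), s(g(e, p(e))), 0), s(m(s(p(0)), s(0), m(e, s(0), 0))), m(s(s(0)), s(0), 0))   [R2 at 1]
2. m(m(s(0), s(g(e, p(e))), 0), s(m(s(p(0)), s(0), m(e, s(0), 0))), m(s(s(0)), s(0), 0))  →  m(g(e, p(e)), s(m(s(p(0)), s(0), m(e, s(0), 0))), m(s(s(0)), s(0), 0))   [R2 at 1]
3. m(g(e, p(e)), s(m(s(p(0)), s(0), m(e, s(0), 0))), m(s(s(0)), s(0), 0))  →  m(p(e), s(m(s(p(0)), s(0), m(e, s(0), 0))), m(s(s(0)), s(0), 0))   [R4 at 1]
4. m(p(e), s(m(s(p(0)), s(0), m(e, s(0), 0))), m(s(s(0)), s(0), 0))  →  m(p(e), s(m(s(p(0)), s(0), 0)), m(s(s(0)), s(0), 0))   [R2 at 2.1.3]
5. m(p(e), s(m(s(p(0)), s(0), 0)), m(s(s(0)), s(0), 0))  →  m(p(e), s(0), m(s(s(0)), s(0), 0))   [R2 at 2.1]
6. m(p(e), s(0), m(s(s(0)), s(0), 0))  →  m(p(e), s(0), 0)   [R2 at 3]
7. m(p(e), s(0), 0)  →  0   [R2 at ε]

0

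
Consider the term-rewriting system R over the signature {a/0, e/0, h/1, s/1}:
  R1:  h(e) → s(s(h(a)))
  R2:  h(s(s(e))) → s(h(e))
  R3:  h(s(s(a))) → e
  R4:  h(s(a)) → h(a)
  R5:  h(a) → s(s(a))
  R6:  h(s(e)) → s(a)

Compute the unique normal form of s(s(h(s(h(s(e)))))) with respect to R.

s(s(e))

1. s(s(h(s(h(s(e))))))  →  s(s(h(s(s(a)))))   [R6 at 1.1.1.1]
2. s(s(h(s(s(a)))))  →  s(s(e))   [R3 at 1.1]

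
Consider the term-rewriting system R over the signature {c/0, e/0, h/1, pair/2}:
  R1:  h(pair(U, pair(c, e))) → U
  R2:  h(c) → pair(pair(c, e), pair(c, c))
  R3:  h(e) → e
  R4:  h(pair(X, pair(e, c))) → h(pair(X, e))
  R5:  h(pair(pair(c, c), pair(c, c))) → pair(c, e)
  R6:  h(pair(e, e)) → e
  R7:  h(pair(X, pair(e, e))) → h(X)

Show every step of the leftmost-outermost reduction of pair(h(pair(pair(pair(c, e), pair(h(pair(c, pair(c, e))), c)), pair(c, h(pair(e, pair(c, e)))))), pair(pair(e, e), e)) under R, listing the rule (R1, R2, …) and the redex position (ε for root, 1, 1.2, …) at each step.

1. pair(h(pair(pair(pair(c, e), pair(h(pair(c, pair(c, e))), c)), pair(c, h(pair(e, pair(c, e)))))), pair(pair(e, e), e))  →  pair(h(pair(pair(pair(c, e), pair(c, c)), pair(c, h(pair(e, pair(c, e)))))), pair(pair(e, e), e))   [R1 at 1.1.1.2.1]
2. pair(h(pair(pair(pair(c, e), pair(c, c)), pair(c, h(pair(e, pair(c, e)))))), pair(pair(e, e), e))  →  pair(h(pair(pair(pair(c, e), pair(c, c)), pair(c, e))), pair(pair(e, e), e))   [R1 at 1.1.2.2]
3. pair(h(pair(pair(pair(c, e), pair(c, c)), pair(c, e))), pair(pair(e, e), e))  →  pair(pair(pair(c, e), pair(c, c)), pair(pair(e, e), e))   [R1 at 1]

pair(pair(pair(c, e), pair(c, c)), pair(pair(e, e), e))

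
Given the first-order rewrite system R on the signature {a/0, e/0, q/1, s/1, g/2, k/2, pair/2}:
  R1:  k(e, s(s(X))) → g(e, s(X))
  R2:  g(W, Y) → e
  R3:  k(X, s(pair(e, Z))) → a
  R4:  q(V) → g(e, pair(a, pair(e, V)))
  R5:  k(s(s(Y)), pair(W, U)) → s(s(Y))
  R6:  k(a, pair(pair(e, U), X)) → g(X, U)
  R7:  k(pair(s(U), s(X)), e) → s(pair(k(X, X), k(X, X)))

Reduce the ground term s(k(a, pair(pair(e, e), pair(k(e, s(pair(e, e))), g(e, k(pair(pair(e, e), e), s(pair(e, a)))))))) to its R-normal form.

s(e)

1. s(k(a, pair(pair(e, e), pair(k(e, s(pair(e, e))), g(e, k(pair(pair(e, e), e), s(pair(e, a))))))))  →  s(g(pair(k(e, s(pair(e, e))), g(e, k(pair(pair(e, e), e), s(pair(e, a))))), e))   [R6 at 1]
2. s(g(pair(k(e, s(pair(e, e))), g(e, k(pair(pair(e, e), e), s(pair(e, a))))), e))  →  s(e)   [R2 at 1]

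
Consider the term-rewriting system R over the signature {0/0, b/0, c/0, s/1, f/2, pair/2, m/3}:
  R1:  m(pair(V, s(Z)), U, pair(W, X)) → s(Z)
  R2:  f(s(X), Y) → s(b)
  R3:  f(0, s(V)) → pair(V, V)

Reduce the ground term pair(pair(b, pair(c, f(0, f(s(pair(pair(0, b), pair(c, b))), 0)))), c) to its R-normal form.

1. pair(pair(b, pair(c, f(0, f(s(pair(pair(0, b), pair(c, b))), 0)))), c)  →  pair(pair(b, pair(c, f(0, s(b)))), c)   [R2 at 1.2.2.2]
2. pair(pair(b, pair(c, f(0, s(b)))), c)  →  pair(pair(b, pair(c, pair(b, b))), c)   [R3 at 1.2.2]

pair(pair(b, pair(c, pair(b, b))), c)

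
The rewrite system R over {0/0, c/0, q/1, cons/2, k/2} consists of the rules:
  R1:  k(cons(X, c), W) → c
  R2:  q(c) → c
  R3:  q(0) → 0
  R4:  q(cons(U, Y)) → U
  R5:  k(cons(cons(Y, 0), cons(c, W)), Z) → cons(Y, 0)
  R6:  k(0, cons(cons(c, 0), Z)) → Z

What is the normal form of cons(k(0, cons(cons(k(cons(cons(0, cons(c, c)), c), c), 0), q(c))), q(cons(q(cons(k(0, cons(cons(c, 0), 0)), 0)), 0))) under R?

1. cons(k(0, cons(cons(k(cons(cons(0, cons(c, c)), c), c), 0), q(c))), q(cons(q(cons(k(0, cons(cons(c, 0), 0)), 0)), 0)))  →  cons(k(0, cons(cons(c, 0), q(c))), q(cons(q(cons(k(0, cons(cons(c, 0), 0)), 0)), 0)))   [R1 at 1.2.1.1]
2. cons(k(0, cons(cons(c, 0), q(c))), q(cons(q(cons(k(0, cons(cons(c, 0), 0)), 0)), 0)))  →  cons(q(c), q(cons(q(cons(k(0, cons(cons(c, 0), 0)), 0)), 0)))   [R6 at 1]
3. cons(q(c), q(cons(q(cons(k(0, cons(cons(c, 0), 0)), 0)), 0)))  →  cons(c, q(cons(q(cons(k(0, cons(cons(c, 0), 0)), 0)), 0)))   [R2 at 1]
4. cons(c, q(cons(q(cons(k(0, cons(cons(c, 0), 0)), 0)), 0)))  →  cons(c, q(cons(k(0, cons(cons(c, 0), 0)), 0)))   [R4 at 2]
5. cons(c, q(cons(k(0, cons(cons(c, 0), 0)), 0)))  →  cons(c, k(0, cons(cons(c, 0), 0)))   [R4 at 2]
6. cons(c, k(0, cons(cons(c, 0), 0)))  →  cons(c, 0)   [R6 at 2]

cons(c, 0)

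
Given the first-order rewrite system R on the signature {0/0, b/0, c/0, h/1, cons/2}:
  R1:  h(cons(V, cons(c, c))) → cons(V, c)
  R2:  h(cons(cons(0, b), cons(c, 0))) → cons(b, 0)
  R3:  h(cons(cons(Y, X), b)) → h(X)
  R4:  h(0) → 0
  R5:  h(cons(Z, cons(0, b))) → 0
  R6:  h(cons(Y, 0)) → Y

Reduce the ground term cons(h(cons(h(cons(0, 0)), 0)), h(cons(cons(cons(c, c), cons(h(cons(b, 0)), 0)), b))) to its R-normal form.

1. cons(h(cons(h(cons(0, 0)), 0)), h(cons(cons(cons(c, c), cons(h(cons(b, 0)), 0)), b)))  →  cons(h(cons(0, 0)), h(cons(cons(cons(c, c), cons(h(cons(b, 0)), 0)), b)))   [R6 at 1]
2. cons(h(cons(0, 0)), h(cons(cons(cons(c, c), cons(h(cons(b, 0)), 0)), b)))  →  cons(0, h(cons(cons(cons(c, c), cons(h(cons(b, 0)), 0)), b)))   [R6 at 1]
3. cons(0, h(cons(cons(cons(c, c), cons(h(cons(b, 0)), 0)), b)))  →  cons(0, h(cons(h(cons(b, 0)), 0)))   [R3 at 2]
4. cons(0, h(cons(h(cons(b, 0)), 0)))  →  cons(0, h(cons(b, 0)))   [R6 at 2]
5. cons(0, h(cons(b, 0)))  →  cons(0, b)   [R6 at 2]

cons(0, b)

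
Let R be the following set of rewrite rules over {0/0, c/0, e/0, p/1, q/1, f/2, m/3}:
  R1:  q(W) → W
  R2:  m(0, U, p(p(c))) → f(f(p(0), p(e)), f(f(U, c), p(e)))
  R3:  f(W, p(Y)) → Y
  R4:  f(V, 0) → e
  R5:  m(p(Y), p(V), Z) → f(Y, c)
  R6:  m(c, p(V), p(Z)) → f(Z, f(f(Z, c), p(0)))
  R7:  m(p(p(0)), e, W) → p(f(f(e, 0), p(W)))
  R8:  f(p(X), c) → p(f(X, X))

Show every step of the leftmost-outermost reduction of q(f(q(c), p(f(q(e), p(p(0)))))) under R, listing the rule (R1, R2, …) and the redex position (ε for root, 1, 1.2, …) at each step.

1. q(f(q(c), p(f(q(e), p(p(0))))))  →  f(q(c), p(f(q(e), p(p(0)))))   [R1 at ε]
2. f(q(c), p(f(q(e), p(p(0)))))  →  f(q(e), p(p(0)))   [R3 at ε]
3. f(q(e), p(p(0)))  →  p(0)   [R3 at ε]

p(0)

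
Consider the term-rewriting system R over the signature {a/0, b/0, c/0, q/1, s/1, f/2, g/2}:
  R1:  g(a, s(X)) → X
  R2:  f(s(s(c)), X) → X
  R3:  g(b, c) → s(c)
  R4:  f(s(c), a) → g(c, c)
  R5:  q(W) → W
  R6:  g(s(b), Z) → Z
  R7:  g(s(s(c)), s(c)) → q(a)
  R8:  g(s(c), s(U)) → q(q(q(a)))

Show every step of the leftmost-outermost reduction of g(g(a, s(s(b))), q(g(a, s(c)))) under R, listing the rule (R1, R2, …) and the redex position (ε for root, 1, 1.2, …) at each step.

1. g(g(a, s(s(b))), q(g(a, s(c))))  →  g(s(b), q(g(a, s(c))))   [R1 at 1]
2. g(s(b), q(g(a, s(c))))  →  q(g(a, s(c)))   [R6 at ε]
3. q(g(a, s(c)))  →  g(a, s(c))   [R5 at ε]
4. g(a, s(c))  →  c   [R1 at ε]

c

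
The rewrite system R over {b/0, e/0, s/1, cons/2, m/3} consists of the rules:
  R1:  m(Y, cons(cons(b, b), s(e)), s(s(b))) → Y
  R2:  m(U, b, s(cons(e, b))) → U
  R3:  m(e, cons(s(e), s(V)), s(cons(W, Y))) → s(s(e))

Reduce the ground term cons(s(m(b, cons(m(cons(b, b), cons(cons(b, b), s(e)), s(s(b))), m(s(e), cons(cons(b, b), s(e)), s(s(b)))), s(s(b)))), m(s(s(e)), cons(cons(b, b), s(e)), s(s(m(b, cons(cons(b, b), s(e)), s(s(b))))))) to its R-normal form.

cons(s(b), s(s(e)))

1. cons(s(m(b, cons(m(cons(b, b), cons(cons(b, b), s(e)), s(s(b))), m(s(e), cons(cons(b, b), s(e)), s(s(b)))), s(s(b)))), m(s(s(e)), cons(cons(b, b), s(e)), s(s(m(b, cons(cons(b, b), s(e)), s(s(b)))))))  →  cons(s(m(b, cons(cons(b, b), m(s(e), cons(cons(b, b), s(e)), s(s(b)))), s(s(b)))), m(s(s(e)), cons(cons(b, b), s(e)), s(s(m(b, cons(cons(b, b), s(e)), s(s(b)))))))   [R1 at 1.1.2.1]
2. cons(s(m(b, cons(cons(b, b), m(s(e), cons(cons(b, b), s(e)), s(s(b)))), s(s(b)))), m(s(s(e)), cons(cons(b, b), s(e)), s(s(m(b, cons(cons(b, b), s(e)), s(s(b)))))))  →  cons(s(m(b, cons(cons(b, b), s(e)), s(s(b)))), m(s(s(e)), cons(cons(b, b), s(e)), s(s(m(b, cons(cons(b, b), s(e)), s(s(b)))))))   [R1 at 1.1.2.2]
3. cons(s(m(b, cons(cons(b, b), s(e)), s(s(b)))), m(s(s(e)), cons(cons(b, b), s(e)), s(s(m(b, cons(cons(b, b), s(e)), s(s(b)))))))  →  cons(s(b), m(s(s(e)), cons(cons(b, b), s(e)), s(s(m(b, cons(cons(b, b), s(e)), s(s(b)))))))   [R1 at 1.1]
4. cons(s(b), m(s(s(e)), cons(cons(b, b), s(e)), s(s(m(b, cons(cons(b, b), s(e)), s(s(b)))))))  →  cons(s(b), m(s(s(e)), cons(cons(b, b), s(e)), s(s(b))))   [R1 at 2.3.1.1]
5. cons(s(b), m(s(s(e)), cons(cons(b, b), s(e)), s(s(b))))  →  cons(s(b), s(s(e)))   [R1 at 2]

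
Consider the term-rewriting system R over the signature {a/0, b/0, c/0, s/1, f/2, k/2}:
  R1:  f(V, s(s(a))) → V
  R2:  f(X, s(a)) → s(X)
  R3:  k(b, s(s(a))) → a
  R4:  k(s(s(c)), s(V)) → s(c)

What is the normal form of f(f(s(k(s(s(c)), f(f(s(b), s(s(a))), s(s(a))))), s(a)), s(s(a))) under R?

1. f(f(s(k(s(s(c)), f(f(s(b), s(s(a))), s(s(a))))), s(a)), s(s(a)))  →  f(s(k(s(s(c)), f(f(s(b), s(s(a))), s(s(a))))), s(a))   [R1 at ε]
2. f(s(k(s(s(c)), f(f(s(b), s(s(a))), s(s(a))))), s(a))  →  s(s(k(s(s(c)), f(f(s(b), s(s(a))), s(s(a))))))   [R2 at ε]
3. s(s(k(s(s(c)), f(f(s(b), s(s(a))), s(s(a))))))  →  s(s(k(s(s(c)), f(s(b), s(s(a))))))   [R1 at 1.1.2]
4. s(s(k(s(s(c)), f(s(b), s(s(a))))))  →  s(s(k(s(s(c)), s(b))))   [R1 at 1.1.2]
5. s(s(k(s(s(c)), s(b))))  →  s(s(s(c)))   [R4 at 1.1]

s(s(s(c)))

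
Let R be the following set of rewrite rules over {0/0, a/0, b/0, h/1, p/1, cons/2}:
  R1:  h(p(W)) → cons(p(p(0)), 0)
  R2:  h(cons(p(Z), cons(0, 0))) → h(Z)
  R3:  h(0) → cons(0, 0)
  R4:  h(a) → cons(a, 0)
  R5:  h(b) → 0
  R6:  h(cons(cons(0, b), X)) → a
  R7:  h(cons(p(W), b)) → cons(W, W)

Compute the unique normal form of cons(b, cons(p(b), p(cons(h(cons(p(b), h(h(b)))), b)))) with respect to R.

1. cons(b, cons(p(b), p(cons(h(cons(p(b), h(h(b)))), b))))  →  cons(b, cons(p(b), p(cons(h(cons(p(b), h(0))), b))))   [R5 at 2.2.1.1.1.2.1]
2. cons(b, cons(p(b), p(cons(h(cons(p(b), h(0))), b))))  →  cons(b, cons(p(b), p(cons(h(cons(p(b), cons(0, 0))), b))))   [R3 at 2.2.1.1.1.2]
3. cons(b, cons(p(b), p(cons(h(cons(p(b), cons(0, 0))), b))))  →  cons(b, cons(p(b), p(cons(h(b), b))))   [R2 at 2.2.1.1]
4. cons(b, cons(p(b), p(cons(h(b), b))))  →  cons(b, cons(p(b), p(cons(0, b))))   [R5 at 2.2.1.1]

cons(b, cons(p(b), p(cons(0, b))))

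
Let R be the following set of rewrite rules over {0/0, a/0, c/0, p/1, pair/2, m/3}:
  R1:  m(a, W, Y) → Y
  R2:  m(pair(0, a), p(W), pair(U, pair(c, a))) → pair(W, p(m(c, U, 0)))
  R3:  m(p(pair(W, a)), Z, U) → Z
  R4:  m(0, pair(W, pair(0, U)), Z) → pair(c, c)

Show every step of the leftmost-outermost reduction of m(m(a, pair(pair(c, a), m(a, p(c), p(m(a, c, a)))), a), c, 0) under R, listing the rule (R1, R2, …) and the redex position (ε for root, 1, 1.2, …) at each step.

0

1. m(m(a, pair(pair(c, a), m(a, p(c), p(m(a, c, a)))), a), c, 0)  →  m(a, c, 0)   [R1 at 1]
2. m(a, c, 0)  →  0   [R1 at ε]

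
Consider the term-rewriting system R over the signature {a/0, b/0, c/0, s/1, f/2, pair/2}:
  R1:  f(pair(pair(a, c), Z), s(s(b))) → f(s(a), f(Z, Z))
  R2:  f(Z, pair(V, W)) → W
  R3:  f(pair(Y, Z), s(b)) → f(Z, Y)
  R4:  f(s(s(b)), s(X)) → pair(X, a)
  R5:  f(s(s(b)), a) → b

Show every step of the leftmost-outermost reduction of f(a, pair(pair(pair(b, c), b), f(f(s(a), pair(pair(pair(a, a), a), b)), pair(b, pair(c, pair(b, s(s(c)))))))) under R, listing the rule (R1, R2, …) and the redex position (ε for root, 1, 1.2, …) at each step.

1. f(a, pair(pair(pair(b, c), b), f(f(s(a), pair(pair(pair(a, a), a), b)), pair(b, pair(c, pair(b, s(s(c))))))))  →  f(f(s(a), pair(pair(pair(a, a), a), b)), pair(b, pair(c, pair(b, s(s(c))))))   [R2 at ε]
2. f(f(s(a), pair(pair(pair(a, a), a), b)), pair(b, pair(c, pair(b, s(s(c))))))  →  pair(c, pair(b, s(s(c))))   [R2 at ε]

pair(c, pair(b, s(s(c))))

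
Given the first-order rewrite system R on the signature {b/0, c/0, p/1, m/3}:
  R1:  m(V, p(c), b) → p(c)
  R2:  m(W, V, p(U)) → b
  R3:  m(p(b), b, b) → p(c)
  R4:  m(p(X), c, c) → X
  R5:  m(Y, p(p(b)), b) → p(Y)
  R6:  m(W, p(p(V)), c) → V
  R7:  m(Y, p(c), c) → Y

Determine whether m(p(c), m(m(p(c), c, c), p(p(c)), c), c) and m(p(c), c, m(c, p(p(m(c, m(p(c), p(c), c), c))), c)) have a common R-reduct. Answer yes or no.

yes — NF(t₁) = c, NF(t₂) = c

Reduce t₁ = m(p(c), m(m(p(c), c, c), p(p(c)), c), c):
1. m(p(c), m(m(p(c), c, c), p(p(c)), c), c)  →  m(p(c), c, c)   [R6 at 2]
2. m(p(c), c, c)  →  c   [R4 at ε]

Reduce t₂ = m(p(c), c, m(c, p(p(m(c, m(p(c), p(c), c), c))), c)):
1. m(p(c), c, m(c, p(p(m(c, m(p(c), p(c), c), c))), c))  →  m(p(c), c, m(c, m(p(c), p(c), c), c))   [R6 at 3]
2. m(p(c), c, m(c, m(p(c), p(c), c), c))  →  m(p(c), c, m(c, p(c), c))   [R7 at 3.2]
3. m(p(c), c, m(c, p(c), c))  →  m(p(c), c, c)   [R7 at 3]
4. m(p(c), c, c)  →  c   [R4 at ε]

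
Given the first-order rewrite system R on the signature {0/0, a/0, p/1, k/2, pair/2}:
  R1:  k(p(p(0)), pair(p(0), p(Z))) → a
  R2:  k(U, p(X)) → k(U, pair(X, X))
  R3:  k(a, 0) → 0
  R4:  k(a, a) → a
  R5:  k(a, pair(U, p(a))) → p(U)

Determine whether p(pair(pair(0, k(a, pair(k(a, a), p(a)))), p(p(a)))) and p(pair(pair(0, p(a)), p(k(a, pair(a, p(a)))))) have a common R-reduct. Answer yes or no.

Reduce t₁ = p(pair(pair(0, k(a, pair(k(a, a), p(a)))), p(p(a)))):
1. p(pair(pair(0, k(a, pair(k(a, a), p(a)))), p(p(a))))  →  p(pair(pair(0, p(k(a, a))), p(p(a))))   [R5 at 1.1.2]
2. p(pair(pair(0, p(k(a, a))), p(p(a))))  →  p(pair(pair(0, p(a)), p(p(a))))   [R4 at 1.1.2.1]

Reduce t₂ = p(pair(pair(0, p(a)), p(k(a, pair(a, p(a)))))):
1. p(pair(pair(0, p(a)), p(k(a, pair(a, p(a))))))  →  p(pair(pair(0, p(a)), p(p(a))))   [R5 at 1.2.1]

yes — NF(t₁) = p(pair(pair(0, p(a)), p(p(a)))), NF(t₂) = p(pair(pair(0, p(a)), p(p(a))))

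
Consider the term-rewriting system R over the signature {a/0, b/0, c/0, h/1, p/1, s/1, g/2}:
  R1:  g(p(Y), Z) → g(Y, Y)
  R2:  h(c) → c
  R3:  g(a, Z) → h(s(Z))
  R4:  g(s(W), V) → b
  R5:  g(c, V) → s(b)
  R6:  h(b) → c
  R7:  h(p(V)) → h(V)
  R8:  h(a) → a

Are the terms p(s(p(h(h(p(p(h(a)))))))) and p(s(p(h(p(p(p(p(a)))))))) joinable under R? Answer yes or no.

yes — NF(t₁) = p(s(p(a))), NF(t₂) = p(s(p(a)))

Reduce t₁ = p(s(p(h(h(p(p(h(a)))))))):
1. p(s(p(h(h(p(p(h(a))))))))  →  p(s(p(h(h(p(h(a)))))))   [R7 at 1.1.1.1]
2. p(s(p(h(h(p(h(a)))))))  →  p(s(p(h(h(h(a))))))   [R7 at 1.1.1.1]
3. p(s(p(h(h(h(a))))))  →  p(s(p(h(h(a)))))   [R8 at 1.1.1.1.1]
4. p(s(p(h(h(a)))))  →  p(s(p(h(a))))   [R8 at 1.1.1.1]
5. p(s(p(h(a))))  →  p(s(p(a)))   [R8 at 1.1.1]

Reduce t₂ = p(s(p(h(p(p(p(p(a)))))))):
1. p(s(p(h(p(p(p(p(a))))))))  →  p(s(p(h(p(p(p(a)))))))   [R7 at 1.1.1]
2. p(s(p(h(p(p(p(a)))))))  →  p(s(p(h(p(p(a))))))   [R7 at 1.1.1]
3. p(s(p(h(p(p(a))))))  →  p(s(p(h(p(a)))))   [R7 at 1.1.1]
4. p(s(p(h(p(a)))))  →  p(s(p(h(a))))   [R7 at 1.1.1]
5. p(s(p(h(a))))  →  p(s(p(a)))   [R8 at 1.1.1]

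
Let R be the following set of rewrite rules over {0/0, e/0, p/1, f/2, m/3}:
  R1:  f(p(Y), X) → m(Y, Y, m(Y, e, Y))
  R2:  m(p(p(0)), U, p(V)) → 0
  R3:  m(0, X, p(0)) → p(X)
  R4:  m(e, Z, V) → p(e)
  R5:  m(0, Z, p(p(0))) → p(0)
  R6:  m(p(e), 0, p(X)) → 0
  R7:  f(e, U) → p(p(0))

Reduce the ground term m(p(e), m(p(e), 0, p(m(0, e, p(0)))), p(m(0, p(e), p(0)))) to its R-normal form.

1. m(p(e), m(p(e), 0, p(m(0, e, p(0)))), p(m(0, p(e), p(0))))  →  m(p(e), 0, p(m(0, p(e), p(0))))   [R6 at 2]
2. m(p(e), 0, p(m(0, p(e), p(0))))  →  0   [R6 at ε]

0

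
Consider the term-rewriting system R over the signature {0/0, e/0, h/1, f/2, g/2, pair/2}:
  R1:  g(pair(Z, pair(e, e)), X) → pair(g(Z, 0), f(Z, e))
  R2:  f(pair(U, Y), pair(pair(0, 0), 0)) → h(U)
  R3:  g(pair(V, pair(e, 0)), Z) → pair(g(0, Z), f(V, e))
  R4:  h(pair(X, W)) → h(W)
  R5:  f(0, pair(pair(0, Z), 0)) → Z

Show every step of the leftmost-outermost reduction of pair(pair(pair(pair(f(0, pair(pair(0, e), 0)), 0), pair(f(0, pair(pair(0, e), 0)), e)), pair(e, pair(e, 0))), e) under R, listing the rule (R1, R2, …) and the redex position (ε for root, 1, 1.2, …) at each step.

pair(pair(pair(pair(e, 0), pair(e, e)), pair(e, pair(e, 0))), e)

1. pair(pair(pair(pair(f(0, pair(pair(0, e), 0)), 0), pair(f(0, pair(pair(0, e), 0)), e)), pair(e, pair(e, 0))), e)  →  pair(pair(pair(pair(e, 0), pair(f(0, pair(pair(0, e), 0)), e)), pair(e, pair(e, 0))), e)   [R5 at 1.1.1.1]
2. pair(pair(pair(pair(e, 0), pair(f(0, pair(pair(0, e), 0)), e)), pair(e, pair(e, 0))), e)  →  pair(pair(pair(pair(e, 0), pair(e, e)), pair(e, pair(e, 0))), e)   [R5 at 1.1.2.1]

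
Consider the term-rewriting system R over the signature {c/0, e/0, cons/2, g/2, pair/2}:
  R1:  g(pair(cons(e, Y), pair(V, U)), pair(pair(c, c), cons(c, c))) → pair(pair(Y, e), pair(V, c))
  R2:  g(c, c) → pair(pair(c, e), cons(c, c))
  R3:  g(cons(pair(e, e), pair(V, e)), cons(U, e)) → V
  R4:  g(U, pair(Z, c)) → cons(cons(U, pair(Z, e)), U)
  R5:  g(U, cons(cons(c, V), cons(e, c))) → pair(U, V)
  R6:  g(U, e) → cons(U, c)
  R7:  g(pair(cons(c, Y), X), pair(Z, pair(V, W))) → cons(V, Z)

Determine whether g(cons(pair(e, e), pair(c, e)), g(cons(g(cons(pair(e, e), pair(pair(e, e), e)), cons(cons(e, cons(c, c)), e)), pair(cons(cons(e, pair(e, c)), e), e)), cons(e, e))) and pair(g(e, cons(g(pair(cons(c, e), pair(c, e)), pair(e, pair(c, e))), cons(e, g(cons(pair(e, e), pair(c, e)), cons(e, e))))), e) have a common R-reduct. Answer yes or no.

no — NF(t₁) = c, NF(t₂) = pair(pair(e, e), e)

Reduce t₁ = g(cons(pair(e, e), pair(c, e)), g(cons(g(cons(pair(e, e), pair(pair(e, e), e)), cons(cons(e, cons(c, c)), e)), pair(cons(cons(e, pair(e, c)), e), e)), cons(e, e))):
1. g(cons(pair(e, e), pair(c, e)), g(cons(g(cons(pair(e, e), pair(pair(e, e), e)), cons(cons(e, cons(c, c)), e)), pair(cons(cons(e, pair(e, c)), e), e)), cons(e, e)))  →  g(cons(pair(e, e), pair(c, e)), g(cons(pair(e, e), pair(cons(cons(e, pair(e, c)), e), e)), cons(e, e)))   [R3 at 2.1.1]
2. g(cons(pair(e, e), pair(c, e)), g(cons(pair(e, e), pair(cons(cons(e, pair(e, c)), e), e)), cons(e, e)))  →  g(cons(pair(e, e), pair(c, e)), cons(cons(e, pair(e, c)), e))   [R3 at 2]
3. g(cons(pair(e, e), pair(c, e)), cons(cons(e, pair(e, c)), e))  →  c   [R3 at ε]

Reduce t₂ = pair(g(e, cons(g(pair(cons(c, e), pair(c, e)), pair(e, pair(c, e))), cons(e, g(cons(pair(e, e), pair(c, e)), cons(e, e))))), e):
1. pair(g(e, cons(g(pair(cons(c, e), pair(c, e)), pair(e, pair(c, e))), cons(e, g(cons(pair(e, e), pair(c, e)), cons(e, e))))), e)  →  pair(g(e, cons(cons(c, e), cons(e, g(cons(pair(e, e), pair(c, e)), cons(e, e))))), e)   [R7 at 1.2.1]
2. pair(g(e, cons(cons(c, e), cons(e, g(cons(pair(e, e), pair(c, e)), cons(e, e))))), e)  →  pair(g(e, cons(cons(c, e), cons(e, c))), e)   [R3 at 1.2.2.2]
3. pair(g(e, cons(cons(c, e), cons(e, c))), e)  →  pair(pair(e, e), e)   [R5 at 1]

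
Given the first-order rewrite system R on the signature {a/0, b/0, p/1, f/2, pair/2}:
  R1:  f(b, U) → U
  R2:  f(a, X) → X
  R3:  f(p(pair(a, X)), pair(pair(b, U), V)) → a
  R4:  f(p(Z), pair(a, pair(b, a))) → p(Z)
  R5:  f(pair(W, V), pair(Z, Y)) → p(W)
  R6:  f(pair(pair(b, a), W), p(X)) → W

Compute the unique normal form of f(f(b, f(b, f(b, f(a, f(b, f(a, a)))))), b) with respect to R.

b

1. f(f(b, f(b, f(b, f(a, f(b, f(a, a)))))), b)  →  f(f(b, f(b, f(a, f(b, f(a, a))))), b)   [R1 at 1]
2. f(f(b, f(b, f(a, f(b, f(a, a))))), b)  →  f(f(b, f(a, f(b, f(a, a)))), b)   [R1 at 1]
3. f(f(b, f(a, f(b, f(a, a)))), b)  →  f(f(a, f(b, f(a, a))), b)   [R1 at 1]
4. f(f(a, f(b, f(a, a))), b)  →  f(f(b, f(a, a)), b)   [R2 at 1]
5. f(f(b, f(a, a)), b)  →  f(f(a, a), b)   [R1 at 1]
6. f(f(a, a), b)  →  f(a, b)   [R2 at 1]
7. f(a, b)  →  b   [R2 at ε]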